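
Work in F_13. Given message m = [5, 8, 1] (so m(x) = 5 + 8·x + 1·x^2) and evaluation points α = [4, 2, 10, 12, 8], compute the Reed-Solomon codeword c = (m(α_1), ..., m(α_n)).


c = [1, 12, 3, 11, 3]

Message polynomial: m(x) = 5 + 8·x + 1·x^2 (mod 13).
For each evaluation point α_i, compute m(α_i) mod 13:
  α_1 = 4: Horner steps 1 → 12 → 1, so m(4) = 1.
  α_2 = 2: Horner steps 1 → 10 → 12, so m(2) = 12.
  α_3 = 10: Horner steps 1 → 5 → 3, so m(10) = 3.
  α_4 = 12: Horner steps 1 → 7 → 11, so m(12) = 11.
  α_5 = 8: Horner steps 1 → 3 → 3, so m(8) = 3.
Codeword c = [1, 12, 3, 11, 3] ∈ F_13^5.


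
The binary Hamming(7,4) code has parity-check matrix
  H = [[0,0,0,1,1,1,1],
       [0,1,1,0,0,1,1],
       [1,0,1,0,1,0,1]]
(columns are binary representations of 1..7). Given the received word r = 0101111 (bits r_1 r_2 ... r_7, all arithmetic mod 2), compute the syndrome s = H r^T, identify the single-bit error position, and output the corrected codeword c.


s = (0, 1, 0)^T, error position = 2, corrected codeword c = 0001111

Compute s = H r^T mod 2 one row at a time:
  s_1 = 1 + 1 + 1 + 1 = 4 ≡ 0 (mod 2).
  s_2 = 1 + 0 + 1 + 1 = 3 ≡ 1 (mod 2).
  s_3 = 0 + 0 + 1 + 1 = 2 ≡ 0 (mod 2).
s = (0, 1, 0)^T — this equals column 2 of H (binary 010), so error is at position 2.
Correct: flip bit 2 of r = 0101111 to get c = 0001111.


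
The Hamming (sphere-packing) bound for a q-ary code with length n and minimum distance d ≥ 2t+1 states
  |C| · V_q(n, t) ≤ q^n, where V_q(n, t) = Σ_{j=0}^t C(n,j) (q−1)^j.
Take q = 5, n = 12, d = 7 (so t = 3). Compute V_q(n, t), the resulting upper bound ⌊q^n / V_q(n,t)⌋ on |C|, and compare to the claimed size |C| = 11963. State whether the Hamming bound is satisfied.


V_q(n, t) = 15185, q^n = 244140625, Hamming bound = 16077, |C| = 11963 ≤ bound (satisfied).

Step 1: Compute V_q(n, t) = Σ_{j=0}^3 C(n, j) (q−1)^j.
  j = 0: C(12,0)·(4)^0 = 1·1 = 1.
  j = 1: C(12,1)·(4)^1 = 12·4 = 48.
  j = 2: C(12,2)·(4)^2 = 66·16 = 1056.
  j = 3: C(12,3)·(4)^3 = 220·64 = 14080.
  V_q(n, t) = 1 + 48 + 1056 + 14080 = 15185.
Step 2: q^n = 5^12 = 244140625.
Step 3: Hamming bound ⌊q^n / V_q(n,t)⌋ = ⌊244140625/15185⌋ = 16077.
Step 4: Compare |C| = 11963 to 16077: satisfied.
The claimed |C| lies below the Hamming bound.


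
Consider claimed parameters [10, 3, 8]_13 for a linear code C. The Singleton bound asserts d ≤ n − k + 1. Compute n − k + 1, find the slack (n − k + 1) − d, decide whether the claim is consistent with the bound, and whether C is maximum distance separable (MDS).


Singleton RHS = n − k + 1 = 8, slack = 0, bound satisfied, MDS.

Singleton bound: d ≤ n − k + 1.
Here n = 10, k = 3, so n − k + 1 = 8.
Given d = 8, check d ≤ 8: YES.
Slack = (n − k + 1) − d = 0.
The code is MDS (slack = 0).
Description: the claimed parameters are [10, 3, 8]_13; such a code would be MDS (meets Singleton bound).


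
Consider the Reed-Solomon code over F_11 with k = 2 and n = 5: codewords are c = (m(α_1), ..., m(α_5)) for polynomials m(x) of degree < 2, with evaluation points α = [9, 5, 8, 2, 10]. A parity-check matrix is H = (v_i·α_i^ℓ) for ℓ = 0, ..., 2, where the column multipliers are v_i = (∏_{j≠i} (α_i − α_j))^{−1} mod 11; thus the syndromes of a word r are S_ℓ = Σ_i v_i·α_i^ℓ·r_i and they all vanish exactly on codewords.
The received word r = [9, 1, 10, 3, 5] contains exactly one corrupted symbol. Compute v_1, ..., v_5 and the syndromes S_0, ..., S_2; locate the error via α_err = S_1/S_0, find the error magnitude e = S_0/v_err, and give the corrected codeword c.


S = (8, 6, 10), error at position 1, error magnitude e = 7, c = [2, 1, 10, 3, 5].

Step 1: column multipliers v_i = (∏_{j≠i}(α_i − α_j))^{−1} mod 11.
  i = 1 (α = 9): (9−5)(9−8)(9−2)(9−10) = 4·1·7·(−1) = −28 ≡ 5, so v_1 = 5^{−1} = 9 (mod 11).
  i = 2 (α = 5): (5−9)(5−8)(5−2)(5−10) = (−4)·(−3)·3·(−5) = −180 ≡ 7, so v_2 = 7^{−1} = 8 (mod 11).
  i = 3 (α = 8): (8−9)(8−5)(8−2)(8−10) = (−1)·3·6·(−2) = 36 ≡ 3, so v_3 = 3^{−1} = 4 (mod 11).
  i = 4 (α = 2): (2−9)(2−5)(2−8)(2−10) = (−7)·(−3)·(−6)·(−8) = 1008 ≡ 7, so v_4 = 7^{−1} = 8 (mod 11).
  i = 5 (α = 10): (10−9)(10−5)(10−8)(10−2) = 1·5·2·8 = 80 ≡ 3, so v_5 = 3^{−1} = 4 (mod 11).
  v = [9, 8, 4, 8, 4].
Step 2: syndromes of r = [9, 1, 10, 3, 5] (all sums mod 11).
  S_0 = Σ v_i r_i = 9·9 + 8·1 + 4·10 + 8·3 + 4·5 = 173 ≡ 8.
  S_1 = Σ v_i α_i r_i = 9·9·9 + 8·5·1 + 4·8·10 + 8·2·3 + 4·10·5 = 1337 ≡ 6.
  α_i^2 mod 11 = [4, 3, 9, 4, 1].
  S_2 = Σ v_i α_i^2 r_i = 9·4·9 + 8·3·1 + 4·9·10 + 8·4·3 + 4·1·5 = 824 ≡ 10.
  S = (8, 6, 10) ≠ 0, so r is not a codeword (an error is present).
Step 3: locate the error. For a single error e at position i, S_ℓ = v_i·e·α_i^ℓ, so α_err = S_1/S_0.
  S_0^{−1} = 8^{−1} = 7 (mod 11), so α_err = 6·7 = 42 ≡ 9 = α_1. Error position i = 1.
  Consistency check: S_2/S_1 = 10·2 = 20 ≡ 9 = α_err ✓ (single-error assumption holds).
Step 4: error magnitude e = S_0/v_1 = S_0·∏_{j≠1}(α_1 − α_j) = 8·5 = 40 ≡ 7 (mod 11).
Step 5: correct position 1: c_1 = r_1 − e = 9 − 7 ≡ 2 (mod 11). Hence c = [2, 1, 10, 3, 5].
  Check: interpolating c through the α_i gives m(x) = 8 + 3·x (degree < 2) with m(α_i) = c_i for every i, so c is indeed a codeword.


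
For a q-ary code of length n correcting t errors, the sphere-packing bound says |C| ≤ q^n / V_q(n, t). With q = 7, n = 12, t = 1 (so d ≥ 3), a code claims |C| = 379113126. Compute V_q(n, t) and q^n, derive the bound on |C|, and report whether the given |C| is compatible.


V_q(n, t) = 73, q^n = 13841287201, Hamming bound = 189606673, |C| = 379113126 > bound (violated).

Step 1: Compute V_q(n, t) = Σ_{j=0}^1 C(n, j) (q−1)^j.
  j = 0: C(12,0)·(6)^0 = 1·1 = 1.
  j = 1: C(12,1)·(6)^1 = 12·6 = 72.
  V_q(n, t) = 1 + 72 = 73.
Step 2: q^n = 7^12 = 13841287201.
Step 3: Hamming bound ⌊q^n / V_q(n,t)⌋ = ⌊13841287201/73⌋ = 189606673.
Step 4: Compare |C| = 379113126 to 189606673: violated.
The claimed |C| lies above the Hamming bound, so no 7-ary code of length 12 with d ≥ 3 can have 379113126 codewords.


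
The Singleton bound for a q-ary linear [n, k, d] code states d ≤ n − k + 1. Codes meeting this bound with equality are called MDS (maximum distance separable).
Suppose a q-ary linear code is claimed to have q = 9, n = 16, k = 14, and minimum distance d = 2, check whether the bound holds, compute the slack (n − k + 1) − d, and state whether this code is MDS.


Singleton RHS = n − k + 1 = 3, slack = 1, bound satisfied, not MDS.

Singleton bound: d ≤ n − k + 1.
Here n = 16, k = 14, so n − k + 1 = 3.
Given d = 2, check d ≤ 3: YES.
Slack = (n − k + 1) − d = 1.
The code is NOT MDS (slack = 1 > 0).
Description: the claimed parameters are [16, 14, 2]_9; such a code would be non-MDS.


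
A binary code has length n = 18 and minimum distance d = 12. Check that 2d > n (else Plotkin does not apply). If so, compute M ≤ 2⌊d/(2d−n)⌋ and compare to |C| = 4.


Plotkin bound M ≤ 4; given |C| = 4 ≤ bound (satisfied).

Check applicability: 2d = 24, n = 18.
2d − n = 6 > 0, so Plotkin applies.
Compute d/(2d−n) = 12/6 ≈ 2.0000.
⌊d/(2d−n)⌋ = 2.
Plotkin bound: M ≤ 2·2 = 4.
Given |C| = 4, check: satisfied.
This |C| is at the Plotkin bound.


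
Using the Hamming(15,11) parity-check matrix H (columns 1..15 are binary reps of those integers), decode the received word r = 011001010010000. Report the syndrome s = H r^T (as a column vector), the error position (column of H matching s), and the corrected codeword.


s = (0, 1, 0, 0)^T, error position = 4, corrected codeword c = 011101010010000

Compute s = H r^T mod 2 one row at a time:
  s_1 = 1 + 0 + 0 + 1 + 0 + 0 + 0 + 0 = 2 ≡ 0 (mod 2).
  s_2 = 0 + 0 + 1 + 0 + 0 + 0 + 0 + 0 = 1 ≡ 1 (mod 2).
  s_3 = 1 + 1 + 1 + 0 + 0 + 1 + 0 + 0 = 4 ≡ 0 (mod 2).
  s_4 = 0 + 1 + 0 + 0 + 0 + 1 + 0 + 0 = 2 ≡ 0 (mod 2).
s = (0, 1, 0, 0)^T — this equals column 4 of H (binary 0100), so error is at position 4.
Correct: flip bit 4 of r = 011001010010000 to get c = 011101010010000.


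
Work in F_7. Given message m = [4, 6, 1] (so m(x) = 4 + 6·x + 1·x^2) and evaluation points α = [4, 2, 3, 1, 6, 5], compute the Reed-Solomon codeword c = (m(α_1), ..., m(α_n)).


c = [2, 6, 3, 4, 6, 3]

Message polynomial: m(x) = 4 + 6·x + 1·x^2 (mod 7).
For each evaluation point α_i, compute m(α_i) mod 7:
  α_1 = 4: Horner steps 1 → 3 → 2, so m(4) = 2.
  α_2 = 2: Horner steps 1 → 1 → 6, so m(2) = 6.
  α_3 = 3: Horner steps 1 → 2 → 3, so m(3) = 3.
  α_4 = 1: Horner steps 1 → 0 → 4, so m(1) = 4.
  α_5 = 6: Horner steps 1 → 5 → 6, so m(6) = 6.
  α_6 = 5: Horner steps 1 → 4 → 3, so m(5) = 3.
Codeword c = [2, 6, 3, 4, 6, 3] ∈ F_7^6.


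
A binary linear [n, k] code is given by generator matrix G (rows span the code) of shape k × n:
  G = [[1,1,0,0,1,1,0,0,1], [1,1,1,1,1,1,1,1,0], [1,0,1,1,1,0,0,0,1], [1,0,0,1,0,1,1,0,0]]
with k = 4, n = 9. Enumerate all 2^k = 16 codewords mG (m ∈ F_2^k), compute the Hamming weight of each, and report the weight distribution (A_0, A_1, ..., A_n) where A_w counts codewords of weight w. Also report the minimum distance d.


Weight distribution: A_0 = 1, A_4 = 6, A_5 = 8, A_8 = 1. Minimum distance d = 4.

Enumerate all 2^4 = 16 messages m ∈ F_2^4.
For each, compute codeword c = mG in F_2^9, then tally its weight.
  m = 0000 → c = 000000000, weight = 0.
  m = 1000 → c = 110011001, weight = 5.
  m = 0100 → c = 111111110, weight = 8.
  m = 1100 → c = 001100111, weight = 5.
  m = 0010 → c = 101110001, weight = 5.
  m = 1010 → c = 011101000, weight = 4.
  m = 0110 → c = 010001111, weight = 5.
  m = 1110 → c = 100010110, weight = 4.
  m = 0001 → c = 100101100, weight = 4.
  m = 1001 → c = 010110101, weight = 5.
  m = 0101 → c = 011010010, weight = 4.
  m = 1101 → c = 101001011, weight = 5.
  m = 0011 → c = 001011101, weight = 5.
  m = 1011 → c = 111000100, weight = 4.
  m = 0111 → c = 110100011, weight = 5.
  m = 1111 → c = 000111010, weight = 4.
Tally weights:
  weight 0: 1 codewords.
  weight 4: 6 codewords.
  weight 5: 8 codewords.
  weight 8: 1 codewords.
Minimum distance d = smallest w > 0 with A_w > 0 = 4.
Sanity: Σ A_w = 16 = 2^4 = 16 ✓.


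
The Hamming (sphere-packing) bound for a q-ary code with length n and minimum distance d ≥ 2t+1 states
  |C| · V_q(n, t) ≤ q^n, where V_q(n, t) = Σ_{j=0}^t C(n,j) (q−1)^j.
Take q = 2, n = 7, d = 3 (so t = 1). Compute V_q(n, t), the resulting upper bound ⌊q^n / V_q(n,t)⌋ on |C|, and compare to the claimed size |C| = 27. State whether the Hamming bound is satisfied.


V_q(n, t) = 8, q^n = 128, Hamming bound = 16, |C| = 27 > bound (violated).

Step 1: Compute V_q(n, t) = Σ_{j=0}^1 C(n, j) (q−1)^j.
  j = 0: C(7,0)·(1)^0 = 1·1 = 1.
  j = 1: C(7,1)·(1)^1 = 7·1 = 7.
  V_q(n, t) = 1 + 7 = 8.
Step 2: q^n = 2^7 = 128.
Step 3: Hamming bound ⌊q^n / V_q(n,t)⌋ = ⌊128/8⌋ = 16.
Step 4: Compare |C| = 27 to 16: violated.
The claimed |C| lies above the Hamming bound, so no 2-ary code of length 7 with d ≥ 3 can have 27 codewords.


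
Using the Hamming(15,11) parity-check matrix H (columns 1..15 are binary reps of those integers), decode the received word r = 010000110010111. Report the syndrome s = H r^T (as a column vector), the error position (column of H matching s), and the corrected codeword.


s = (1, 0, 1, 0)^T, error position = 10, corrected codeword c = 010000110110111

Compute s = H r^T mod 2 one row at a time:
  s_1 = 1 + 0 + 0 + 1 + 0 + 1 + 1 + 1 = 5 ≡ 1 (mod 2).
  s_2 = 0 + 0 + 0 + 1 + 0 + 1 + 1 + 1 = 4 ≡ 0 (mod 2).
  s_3 = 1 + 0 + 0 + 1 + 0 + 1 + 1 + 1 = 5 ≡ 1 (mod 2).
  s_4 = 0 + 0 + 0 + 1 + 0 + 1 + 1 + 1 = 4 ≡ 0 (mod 2).
s = (1, 0, 1, 0)^T — this equals column 10 of H (binary 1010), so error is at position 10.
Correct: flip bit 10 of r = 010000110010111 to get c = 010000110110111.


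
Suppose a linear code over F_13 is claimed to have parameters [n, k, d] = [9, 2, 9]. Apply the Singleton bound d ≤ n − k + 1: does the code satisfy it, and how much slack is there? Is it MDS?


Singleton RHS = n − k + 1 = 8, slack = -1, bound violated (no such code; not MDS).

Singleton bound: d ≤ n − k + 1.
Here n = 9, k = 2, so n − k + 1 = 8.
Given d = 9, check d ≤ 8: NO.
Slack = (n − k + 1) − d = -1.
The slack is negative: d = 9 exceeds n − k + 1 = 8 by 1, so the Singleton bound is violated and no linear [9, 2, 9]_13 code can exist. In particular it is not MDS (MDS requires d = n − k + 1 exactly).
Description: the claimed parameters are [9, 2, 9]_13; such a code would be impossible (violates the Singleton bound).


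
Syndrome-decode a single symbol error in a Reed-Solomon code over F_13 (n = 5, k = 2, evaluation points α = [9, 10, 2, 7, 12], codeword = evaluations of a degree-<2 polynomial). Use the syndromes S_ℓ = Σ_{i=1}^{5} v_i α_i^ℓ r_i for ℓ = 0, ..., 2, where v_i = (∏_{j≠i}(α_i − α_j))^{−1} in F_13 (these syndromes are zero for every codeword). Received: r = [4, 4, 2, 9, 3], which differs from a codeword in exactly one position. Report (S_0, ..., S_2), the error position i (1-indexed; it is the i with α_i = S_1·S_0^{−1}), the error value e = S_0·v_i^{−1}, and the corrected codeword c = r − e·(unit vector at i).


S = (12, 3, 4), error at position 2, error magnitude e = 9, c = [4, 8, 2, 9, 3].

Step 1: column multipliers v_i = (∏_{j≠i}(α_i − α_j))^{−1} mod 13.
  i = 1 (α = 9): (9−10)(9−2)(9−7)(9−12) = (−1)·7·2·(−3) = 42 ≡ 3, so v_1 = 3^{−1} = 9 (mod 13).
  i = 2 (α = 10): (10−9)(10−2)(10−7)(10−12) = 1·8·3·(−2) = −48 ≡ 4, so v_2 = 4^{−1} = 10 (mod 13).
  i = 3 (α = 2): (2−9)(2−10)(2−7)(2−12) = (−7)·(−8)·(−5)·(−10) = 2800 ≡ 5, so v_3 = 5^{−1} = 8 (mod 13).
  i = 4 (α = 7): (7−9)(7−10)(7−2)(7−12) = (−2)·(−3)·5·(−5) = −150 ≡ 6, so v_4 = 6^{−1} = 11 (mod 13).
  i = 5 (α = 12): (12−9)(12−10)(12−2)(12−7) = 3·2·10·5 = 300 ≡ 1, so v_5 = 1^{−1} = 1 (mod 13).
  v = [9, 10, 8, 11, 1].
Step 2: syndromes of r = [4, 4, 2, 9, 3] (all sums mod 13).
  S_0 = Σ v_i r_i = 9·4 + 10·4 + 8·2 + 11·9 + 1·3 = 194 ≡ 12.
  S_1 = Σ v_i α_i r_i = 9·9·4 + 10·10·4 + 8·2·2 + 11·7·9 + 1·12·3 = 1485 ≡ 3.
  α_i^2 mod 13 = [3, 9, 4, 10, 1].
  S_2 = Σ v_i α_i^2 r_i = 9·3·4 + 10·9·4 + 8·4·2 + 11·10·9 + 1·1·3 = 1525 ≡ 4.
  S = (12, 3, 4) ≠ 0, so r is not a codeword (an error is present).
Step 3: locate the error. For a single error e at position i, S_ℓ = v_i·e·α_i^ℓ, so α_err = S_1/S_0.
  S_0^{−1} = 12^{−1} = 12 (mod 13), so α_err = 3·12 = 36 ≡ 10 = α_2. Error position i = 2.
  Consistency check: S_2/S_1 = 4·9 = 36 ≡ 10 = α_err ✓ (single-error assumption holds).
Step 4: error magnitude e = S_0/v_2 = S_0·∏_{j≠2}(α_2 − α_j) = 12·4 = 48 ≡ 9 (mod 13).
Step 5: correct position 2: c_2 = r_2 − e = 4 − 9 ≡ 8 (mod 13). Hence c = [4, 8, 2, 9, 3].
  Check: interpolating c through the α_i gives m(x) = 7 + 4·x (degree < 2) with m(α_i) = c_i for every i, so c is indeed a codeword.


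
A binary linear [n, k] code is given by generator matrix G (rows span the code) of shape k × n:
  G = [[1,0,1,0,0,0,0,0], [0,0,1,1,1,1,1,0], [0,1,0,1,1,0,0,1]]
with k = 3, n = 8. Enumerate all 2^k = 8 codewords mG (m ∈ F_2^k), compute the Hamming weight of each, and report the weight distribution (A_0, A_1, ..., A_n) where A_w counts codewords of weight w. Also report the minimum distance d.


Weight distribution: A_0 = 1, A_2 = 1, A_4 = 1, A_5 = 4, A_6 = 1. Minimum distance d = 2.

Enumerate all 2^3 = 8 messages m ∈ F_2^3.
For each, compute codeword c = mG in F_2^8, then tally its weight.
  m = 000 → c = 00000000, weight = 0.
  m = 100 → c = 10100000, weight = 2.
  m = 010 → c = 00111110, weight = 5.
  m = 110 → c = 10011110, weight = 5.
  m = 001 → c = 01011001, weight = 4.
  m = 101 → c = 11111001, weight = 6.
  m = 011 → c = 01100111, weight = 5.
  m = 111 → c = 11000111, weight = 5.
Tally weights:
  weight 0: 1 codewords.
  weight 2: 1 codewords.
  weight 4: 1 codewords.
  weight 5: 4 codewords.
  weight 6: 1 codewords.
Minimum distance d = smallest w > 0 with A_w > 0 = 2.
Sanity: Σ A_w = 8 = 2^3 = 8 ✓.


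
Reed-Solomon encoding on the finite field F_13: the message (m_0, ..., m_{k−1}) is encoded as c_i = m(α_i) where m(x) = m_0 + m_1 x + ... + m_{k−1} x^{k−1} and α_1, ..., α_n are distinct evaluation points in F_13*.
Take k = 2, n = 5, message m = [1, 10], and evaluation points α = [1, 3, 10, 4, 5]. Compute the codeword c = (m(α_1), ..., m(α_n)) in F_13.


c = [11, 5, 10, 2, 12]

Message polynomial: m(x) = 1 + 10·x (mod 13).
For each evaluation point α_i, compute m(α_i) mod 13:
  α_1 = 1: Horner steps 10 → 11, so m(1) = 11.
  α_2 = 3: Horner steps 10 → 5, so m(3) = 5.
  α_3 = 10: Horner steps 10 → 10, so m(10) = 10.
  α_4 = 4: Horner steps 10 → 2, so m(4) = 2.
  α_5 = 5: Horner steps 10 → 12, so m(5) = 12.
Codeword c = [11, 5, 10, 2, 12] ∈ F_13^5.


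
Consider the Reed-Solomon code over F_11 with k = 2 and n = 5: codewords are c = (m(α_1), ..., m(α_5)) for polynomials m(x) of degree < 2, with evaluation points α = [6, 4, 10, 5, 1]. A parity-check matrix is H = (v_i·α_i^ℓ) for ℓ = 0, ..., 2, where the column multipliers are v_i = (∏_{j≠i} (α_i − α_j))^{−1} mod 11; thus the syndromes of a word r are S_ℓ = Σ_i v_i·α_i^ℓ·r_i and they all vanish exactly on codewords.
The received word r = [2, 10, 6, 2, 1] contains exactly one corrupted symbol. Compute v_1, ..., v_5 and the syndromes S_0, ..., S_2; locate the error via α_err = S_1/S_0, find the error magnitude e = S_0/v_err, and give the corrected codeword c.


S = (2, 1, 6), error at position 1, error magnitude e = 8, c = [5, 10, 6, 2, 1].

Step 1: column multipliers v_i = (∏_{j≠i}(α_i − α_j))^{−1} mod 11.
  i = 1 (α = 6): (6−4)(6−10)(6−5)(6−1) = 2·(−4)·1·5 = −40 ≡ 4, so v_1 = 4^{−1} = 3 (mod 11).
  i = 2 (α = 4): (4−6)(4−10)(4−5)(4−1) = (−2)·(−6)·(−1)·3 = −36 ≡ 8, so v_2 = 8^{−1} = 7 (mod 11).
  i = 3 (α = 10): (10−6)(10−4)(10−5)(10−1) = 4·6·5·9 = 1080 ≡ 2, so v_3 = 2^{−1} = 6 (mod 11).
  i = 4 (α = 5): (5−6)(5−4)(5−10)(5−1) = (−1)·1·(−5)·4 = 20 ≡ 9, so v_4 = 9^{−1} = 5 (mod 11).
  i = 5 (α = 1): (1−6)(1−4)(1−10)(1−5) = (−5)·(−3)·(−9)·(−4) = 540 ≡ 1, so v_5 = 1^{−1} = 1 (mod 11).
  v = [3, 7, 6, 5, 1].
Step 2: syndromes of r = [2, 10, 6, 2, 1] (all sums mod 11).
  S_0 = Σ v_i r_i = 3·2 + 7·10 + 6·6 + 5·2 + 1·1 = 123 ≡ 2.
  S_1 = Σ v_i α_i r_i = 3·6·2 + 7·4·10 + 6·10·6 + 5·5·2 + 1·1·1 = 727 ≡ 1.
  α_i^2 mod 11 = [3, 5, 1, 3, 1].
  S_2 = Σ v_i α_i^2 r_i = 3·3·2 + 7·5·10 + 6·1·6 + 5·3·2 + 1·1·1 = 435 ≡ 6.
  S = (2, 1, 6) ≠ 0, so r is not a codeword (an error is present).
Step 3: locate the error. For a single error e at position i, S_ℓ = v_i·e·α_i^ℓ, so α_err = S_1/S_0.
  S_0^{−1} = 2^{−1} = 6 (mod 11), so α_err = 1·6 = 6 ≡ 6 = α_1. Error position i = 1.
  Consistency check: S_2/S_1 = 6·1 = 6 ≡ 6 = α_err ✓ (single-error assumption holds).
Step 4: error magnitude e = S_0/v_1 = S_0·∏_{j≠1}(α_1 − α_j) = 2·4 = 8 ≡ 8 (mod 11).
Step 5: correct position 1: c_1 = r_1 − e = 2 − 8 ≡ 5 (mod 11). Hence c = [5, 10, 6, 2, 1].
  Check: interpolating c through the α_i gives m(x) = 9 + 3·x (degree < 2) with m(α_i) = c_i for every i, so c is indeed a codeword.


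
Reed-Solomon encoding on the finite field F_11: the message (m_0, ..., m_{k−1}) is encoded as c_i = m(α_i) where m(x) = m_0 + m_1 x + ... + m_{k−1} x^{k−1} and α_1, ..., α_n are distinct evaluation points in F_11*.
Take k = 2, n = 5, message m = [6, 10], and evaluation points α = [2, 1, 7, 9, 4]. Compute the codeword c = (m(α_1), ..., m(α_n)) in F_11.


c = [4, 5, 10, 8, 2]

Message polynomial: m(x) = 6 + 10·x (mod 11).
For each evaluation point α_i, compute m(α_i) mod 11:
  α_1 = 2: Horner steps 10 → 4, so m(2) = 4.
  α_2 = 1: Horner steps 10 → 5, so m(1) = 5.
  α_3 = 7: Horner steps 10 → 10, so m(7) = 10.
  α_4 = 9: Horner steps 10 → 8, so m(9) = 8.
  α_5 = 4: Horner steps 10 → 2, so m(4) = 2.
Codeword c = [4, 5, 10, 8, 2] ∈ F_11^5.


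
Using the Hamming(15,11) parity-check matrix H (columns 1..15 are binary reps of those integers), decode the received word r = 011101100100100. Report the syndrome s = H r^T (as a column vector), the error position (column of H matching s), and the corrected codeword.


s = (0, 0, 1, 1)^T, error position = 3, corrected codeword c = 010101100100100

Compute s = H r^T mod 2 one row at a time:
  s_1 = 0 + 0 + 1 + 0 + 0 + 1 + 0 + 0 = 2 ≡ 0 (mod 2).
  s_2 = 1 + 0 + 1 + 1 + 0 + 1 + 0 + 0 = 4 ≡ 0 (mod 2).
  s_3 = 1 + 1 + 1 + 1 + 1 + 0 + 0 + 0 = 5 ≡ 1 (mod 2).
  s_4 = 0 + 1 + 0 + 1 + 0 + 0 + 1 + 0 = 3 ≡ 1 (mod 2).
s = (0, 0, 1, 1)^T — this equals column 3 of H (binary 0011), so error is at position 3.
Correct: flip bit 3 of r = 011101100100100 to get c = 010101100100100.


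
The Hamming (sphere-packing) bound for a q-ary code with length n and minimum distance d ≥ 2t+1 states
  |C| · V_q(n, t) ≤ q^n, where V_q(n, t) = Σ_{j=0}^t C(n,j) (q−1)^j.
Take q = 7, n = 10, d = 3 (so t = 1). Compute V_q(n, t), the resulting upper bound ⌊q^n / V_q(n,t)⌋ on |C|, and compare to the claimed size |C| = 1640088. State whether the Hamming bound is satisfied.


V_q(n, t) = 61, q^n = 282475249, Hamming bound = 4630741, |C| = 1640088 ≤ bound (satisfied).

Step 1: Compute V_q(n, t) = Σ_{j=0}^1 C(n, j) (q−1)^j.
  j = 0: C(10,0)·(6)^0 = 1·1 = 1.
  j = 1: C(10,1)·(6)^1 = 10·6 = 60.
  V_q(n, t) = 1 + 60 = 61.
Step 2: q^n = 7^10 = 282475249.
Step 3: Hamming bound ⌊q^n / V_q(n,t)⌋ = ⌊282475249/61⌋ = 4630741.
Step 4: Compare |C| = 1640088 to 4630741: satisfied.
The claimed |C| lies below the Hamming bound.


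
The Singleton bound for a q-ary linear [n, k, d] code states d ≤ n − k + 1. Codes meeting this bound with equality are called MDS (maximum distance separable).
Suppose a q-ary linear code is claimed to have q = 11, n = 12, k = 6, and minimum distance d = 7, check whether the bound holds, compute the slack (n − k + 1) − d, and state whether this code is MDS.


Singleton RHS = n − k + 1 = 7, slack = 0, bound satisfied, MDS.

Singleton bound: d ≤ n − k + 1.
Here n = 12, k = 6, so n − k + 1 = 7.
Given d = 7, check d ≤ 7: YES.
Slack = (n − k + 1) − d = 0.
The code is MDS (slack = 0).
Description: the claimed parameters are [12, 6, 7]_11; such a code would be MDS (meets Singleton bound).


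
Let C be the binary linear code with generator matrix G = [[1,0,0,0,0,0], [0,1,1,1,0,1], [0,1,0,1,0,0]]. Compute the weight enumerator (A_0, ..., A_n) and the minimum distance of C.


Weight distribution: A_0 = 1, A_1 = 1, A_2 = 2, A_3 = 2, A_4 = 1, A_5 = 1. Minimum distance d = 1.

Enumerate all 2^3 = 8 messages m ∈ F_2^3.
For each, compute codeword c = mG in F_2^6, then tally its weight.
  m = 000 → c = 000000, weight = 0.
  m = 100 → c = 100000, weight = 1.
  m = 010 → c = 011101, weight = 4.
  m = 110 → c = 111101, weight = 5.
  m = 001 → c = 010100, weight = 2.
  m = 101 → c = 110100, weight = 3.
  m = 011 → c = 001001, weight = 2.
  m = 111 → c = 101001, weight = 3.
Tally weights:
  weight 0: 1 codewords.
  weight 1: 1 codewords.
  weight 2: 2 codewords.
  weight 3: 2 codewords.
  weight 4: 1 codewords.
  weight 5: 1 codewords.
Minimum distance d = smallest w > 0 with A_w > 0 = 1.
Sanity: Σ A_w = 8 = 2^3 = 8 ✓.


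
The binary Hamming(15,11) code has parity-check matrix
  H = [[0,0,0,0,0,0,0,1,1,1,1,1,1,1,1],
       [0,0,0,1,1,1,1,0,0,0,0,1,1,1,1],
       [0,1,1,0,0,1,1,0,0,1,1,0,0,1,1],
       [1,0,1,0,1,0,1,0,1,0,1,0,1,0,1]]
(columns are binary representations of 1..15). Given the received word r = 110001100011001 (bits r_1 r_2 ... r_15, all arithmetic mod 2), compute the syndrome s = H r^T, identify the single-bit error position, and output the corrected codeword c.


s = (1, 0, 1, 0)^T, error position = 10, corrected codeword c = 110001100111001

Compute s = H r^T mod 2 one row at a time:
  s_1 = 0 + 0 + 0 + 1 + 1 + 0 + 0 + 1 = 3 ≡ 1 (mod 2).
  s_2 = 0 + 0 + 1 + 1 + 1 + 0 + 0 + 1 = 4 ≡ 0 (mod 2).
  s_3 = 1 + 0 + 1 + 1 + 0 + 1 + 0 + 1 = 5 ≡ 1 (mod 2).
  s_4 = 1 + 0 + 0 + 1 + 0 + 1 + 0 + 1 = 4 ≡ 0 (mod 2).
s = (1, 0, 1, 0)^T — this equals column 10 of H (binary 1010), so error is at position 10.
Correct: flip bit 10 of r = 110001100011001 to get c = 110001100111001.


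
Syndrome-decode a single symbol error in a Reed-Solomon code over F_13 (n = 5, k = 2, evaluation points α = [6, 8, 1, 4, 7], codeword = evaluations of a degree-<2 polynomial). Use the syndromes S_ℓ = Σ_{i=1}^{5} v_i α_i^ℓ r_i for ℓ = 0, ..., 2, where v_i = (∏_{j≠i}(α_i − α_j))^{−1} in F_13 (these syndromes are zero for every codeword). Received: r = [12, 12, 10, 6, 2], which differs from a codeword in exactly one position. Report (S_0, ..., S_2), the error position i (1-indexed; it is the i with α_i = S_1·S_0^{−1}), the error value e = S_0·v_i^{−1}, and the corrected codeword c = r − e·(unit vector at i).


S = (5, 1, 8), error at position 2, error magnitude e = 7, c = [12, 5, 10, 6, 2].

Step 1: column multipliers v_i = (∏_{j≠i}(α_i − α_j))^{−1} mod 13.
  i = 1 (α = 6): (6−8)(6−1)(6−4)(6−7) = (−2)·5·2·(−1) = 20 ≡ 7, so v_1 = 7^{−1} = 2 (mod 13).
  i = 2 (α = 8): (8−6)(8−1)(8−4)(8−7) = 2·7·4·1 = 56 ≡ 4, so v_2 = 4^{−1} = 10 (mod 13).
  i = 3 (α = 1): (1−6)(1−8)(1−4)(1−7) = (−5)·(−7)·(−3)·(−6) = 630 ≡ 6, so v_3 = 6^{−1} = 11 (mod 13).
  i = 4 (α = 4): (4−6)(4−8)(4−1)(4−7) = (−2)·(−4)·3·(−3) = −72 ≡ 6, so v_4 = 6^{−1} = 11 (mod 13).
  i = 5 (α = 7): (7−6)(7−8)(7−1)(7−4) = 1·(−1)·6·3 = −18 ≡ 8, so v_5 = 8^{−1} = 5 (mod 13).
  v = [2, 10, 11, 11, 5].
Step 2: syndromes of r = [12, 12, 10, 6, 2] (all sums mod 13).
  S_0 = Σ v_i r_i = 2·12 + 10·12 + 11·10 + 11·6 + 5·2 = 330 ≡ 5.
  S_1 = Σ v_i α_i r_i = 2·6·12 + 10·8·12 + 11·1·10 + 11·4·6 + 5·7·2 = 1548 ≡ 1.
  α_i^2 mod 13 = [10, 12, 1, 3, 10].
  S_2 = Σ v_i α_i^2 r_i = 2·10·12 + 10·12·12 + 11·1·10 + 11·3·6 + 5·10·2 = 2088 ≡ 8.
  S = (5, 1, 8) ≠ 0, so r is not a codeword (an error is present).
Step 3: locate the error. For a single error e at position i, S_ℓ = v_i·e·α_i^ℓ, so α_err = S_1/S_0.
  S_0^{−1} = 5^{−1} = 8 (mod 13), so α_err = 1·8 = 8 ≡ 8 = α_2. Error position i = 2.
  Consistency check: S_2/S_1 = 8·1 = 8 ≡ 8 = α_err ✓ (single-error assumption holds).
Step 4: error magnitude e = S_0/v_2 = S_0·∏_{j≠2}(α_2 − α_j) = 5·4 = 20 ≡ 7 (mod 13).
Step 5: correct position 2: c_2 = r_2 − e = 12 − 7 ≡ 5 (mod 13). Hence c = [12, 5, 10, 6, 2].
  Check: interpolating c through the α_i gives m(x) = 7 + 3·x (degree < 2) with m(α_i) = c_i for every i, so c is indeed a codeword.


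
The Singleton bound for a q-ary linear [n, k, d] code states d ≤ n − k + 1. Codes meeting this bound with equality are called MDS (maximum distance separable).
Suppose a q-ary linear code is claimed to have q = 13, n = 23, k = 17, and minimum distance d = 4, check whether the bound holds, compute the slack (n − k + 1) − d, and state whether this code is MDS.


Singleton RHS = n − k + 1 = 7, slack = 3, bound satisfied, not MDS.

Singleton bound: d ≤ n − k + 1.
Here n = 23, k = 17, so n − k + 1 = 7.
Given d = 4, check d ≤ 7: YES.
Slack = (n − k + 1) − d = 3.
The code is NOT MDS (slack = 3 > 0).
Description: the claimed parameters are [23, 17, 4]_13; such a code would be non-MDS.


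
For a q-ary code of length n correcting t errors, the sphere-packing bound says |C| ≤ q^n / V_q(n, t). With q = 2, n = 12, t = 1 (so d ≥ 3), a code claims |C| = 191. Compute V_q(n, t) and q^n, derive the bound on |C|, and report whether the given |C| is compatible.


V_q(n, t) = 13, q^n = 4096, Hamming bound = 315, |C| = 191 ≤ bound (satisfied).

Step 1: Compute V_q(n, t) = Σ_{j=0}^1 C(n, j) (q−1)^j.
  j = 0: C(12,0)·(1)^0 = 1·1 = 1.
  j = 1: C(12,1)·(1)^1 = 12·1 = 12.
  V_q(n, t) = 1 + 12 = 13.
Step 2: q^n = 2^12 = 4096.
Step 3: Hamming bound ⌊q^n / V_q(n,t)⌋ = ⌊4096/13⌋ = 315.
Step 4: Compare |C| = 191 to 315: satisfied.
The claimed |C| lies below the Hamming bound.


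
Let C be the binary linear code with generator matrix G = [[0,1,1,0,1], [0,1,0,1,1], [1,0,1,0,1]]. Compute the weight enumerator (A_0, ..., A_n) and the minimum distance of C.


Weight distribution: A_0 = 1, A_2 = 2, A_3 = 4, A_4 = 1. Minimum distance d = 2.

Enumerate all 2^3 = 8 messages m ∈ F_2^3.
For each, compute codeword c = mG in F_2^5, then tally its weight.
  m = 000 → c = 00000, weight = 0.
  m = 100 → c = 01101, weight = 3.
  m = 010 → c = 01011, weight = 3.
  m = 110 → c = 00110, weight = 2.
  m = 001 → c = 10101, weight = 3.
  m = 101 → c = 11000, weight = 2.
  m = 011 → c = 11110, weight = 4.
  m = 111 → c = 10011, weight = 3.
Tally weights:
  weight 0: 1 codewords.
  weight 2: 2 codewords.
  weight 3: 4 codewords.
  weight 4: 1 codewords.
Minimum distance d = smallest w > 0 with A_w > 0 = 2.
Sanity: Σ A_w = 8 = 2^3 = 8 ✓.


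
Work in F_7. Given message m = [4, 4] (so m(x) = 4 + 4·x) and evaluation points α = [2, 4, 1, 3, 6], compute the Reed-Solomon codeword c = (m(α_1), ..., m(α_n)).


c = [5, 6, 1, 2, 0]

Message polynomial: m(x) = 4 + 4·x (mod 7).
For each evaluation point α_i, compute m(α_i) mod 7:
  α_1 = 2: Horner steps 4 → 5, so m(2) = 5.
  α_2 = 4: Horner steps 4 → 6, so m(4) = 6.
  α_3 = 1: Horner steps 4 → 1, so m(1) = 1.
  α_4 = 3: Horner steps 4 → 2, so m(3) = 2.
  α_5 = 6: Horner steps 4 → 0, so m(6) = 0.
Codeword c = [5, 6, 1, 2, 0] ∈ F_7^5.


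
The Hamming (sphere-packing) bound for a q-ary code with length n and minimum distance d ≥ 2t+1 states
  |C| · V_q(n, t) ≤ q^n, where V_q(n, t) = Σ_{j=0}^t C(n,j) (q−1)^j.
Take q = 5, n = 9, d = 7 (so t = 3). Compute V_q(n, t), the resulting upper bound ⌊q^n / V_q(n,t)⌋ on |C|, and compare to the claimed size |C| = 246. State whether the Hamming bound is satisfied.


V_q(n, t) = 5989, q^n = 1953125, Hamming bound = 326, |C| = 246 ≤ bound (satisfied).

Step 1: Compute V_q(n, t) = Σ_{j=0}^3 C(n, j) (q−1)^j.
  j = 0: C(9,0)·(4)^0 = 1·1 = 1.
  j = 1: C(9,1)·(4)^1 = 9·4 = 36.
  j = 2: C(9,2)·(4)^2 = 36·16 = 576.
  j = 3: C(9,3)·(4)^3 = 84·64 = 5376.
  V_q(n, t) = 1 + 36 + 576 + 5376 = 5989.
Step 2: q^n = 5^9 = 1953125.
Step 3: Hamming bound ⌊q^n / V_q(n,t)⌋ = ⌊1953125/5989⌋ = 326.
Step 4: Compare |C| = 246 to 326: satisfied.
The claimed |C| lies below the Hamming bound.


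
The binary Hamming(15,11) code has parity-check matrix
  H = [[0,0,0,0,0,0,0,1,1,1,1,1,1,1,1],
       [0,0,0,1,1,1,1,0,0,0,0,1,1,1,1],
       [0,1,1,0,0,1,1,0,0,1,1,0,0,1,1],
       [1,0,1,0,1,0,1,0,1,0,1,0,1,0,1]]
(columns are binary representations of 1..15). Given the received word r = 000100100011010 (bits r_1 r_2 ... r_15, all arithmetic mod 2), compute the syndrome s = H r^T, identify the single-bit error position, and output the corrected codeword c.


s = (1, 0, 1, 0)^T, error position = 10, corrected codeword c = 000100100111010

Compute s = H r^T mod 2 one row at a time:
  s_1 = 0 + 0 + 0 + 1 + 1 + 0 + 1 + 0 = 3 ≡ 1 (mod 2).
  s_2 = 1 + 0 + 0 + 1 + 1 + 0 + 1 + 0 = 4 ≡ 0 (mod 2).
  s_3 = 0 + 0 + 0 + 1 + 0 + 1 + 1 + 0 = 3 ≡ 1 (mod 2).
  s_4 = 0 + 0 + 0 + 1 + 0 + 1 + 0 + 0 = 2 ≡ 0 (mod 2).
s = (1, 0, 1, 0)^T — this equals column 10 of H (binary 1010), so error is at position 10.
Correct: flip bit 10 of r = 000100100011010 to get c = 000100100111010.


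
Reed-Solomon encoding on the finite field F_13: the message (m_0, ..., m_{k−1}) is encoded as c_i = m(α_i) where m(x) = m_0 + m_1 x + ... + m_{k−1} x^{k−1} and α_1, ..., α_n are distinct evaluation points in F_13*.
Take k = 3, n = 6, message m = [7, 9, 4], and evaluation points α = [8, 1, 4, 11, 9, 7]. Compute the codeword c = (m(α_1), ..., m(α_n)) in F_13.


c = [10, 7, 3, 5, 9, 6]

Message polynomial: m(x) = 7 + 9·x + 4·x^2 (mod 13).
For each evaluation point α_i, compute m(α_i) mod 13:
  α_1 = 8: Horner steps 4 → 2 → 10, so m(8) = 10.
  α_2 = 1: Horner steps 4 → 0 → 7, so m(1) = 7.
  α_3 = 4: Horner steps 4 → 12 → 3, so m(4) = 3.
  α_4 = 11: Horner steps 4 → 1 → 5, so m(11) = 5.
  α_5 = 9: Horner steps 4 → 6 → 9, so m(9) = 9.
  α_6 = 7: Horner steps 4 → 11 → 6, so m(7) = 6.
Codeword c = [10, 7, 3, 5, 9, 6] ∈ F_13^6.


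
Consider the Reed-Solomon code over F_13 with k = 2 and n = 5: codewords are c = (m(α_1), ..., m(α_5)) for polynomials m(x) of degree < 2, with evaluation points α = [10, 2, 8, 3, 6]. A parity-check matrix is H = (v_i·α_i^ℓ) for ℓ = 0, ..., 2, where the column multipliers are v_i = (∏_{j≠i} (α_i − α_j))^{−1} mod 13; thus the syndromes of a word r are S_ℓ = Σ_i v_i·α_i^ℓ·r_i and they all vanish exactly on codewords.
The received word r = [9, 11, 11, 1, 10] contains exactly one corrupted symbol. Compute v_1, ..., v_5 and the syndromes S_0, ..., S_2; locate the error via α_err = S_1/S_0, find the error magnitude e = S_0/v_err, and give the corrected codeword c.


S = (6, 9, 7), error at position 3, error magnitude e = 8, c = [9, 11, 3, 1, 10].

Step 1: column multipliers v_i = (∏_{j≠i}(α_i − α_j))^{−1} mod 13.
  i = 1 (α = 10): (10−2)(10−8)(10−3)(10−6) = 8·2·7·4 = 448 ≡ 6, so v_1 = 6^{−1} = 11 (mod 13).
  i = 2 (α = 2): (2−10)(2−8)(2−3)(2−6) = (−8)·(−6)·(−1)·(−4) = 192 ≡ 10, so v_2 = 10^{−1} = 4 (mod 13).
  i = 3 (α = 8): (8−10)(8−2)(8−3)(8−6) = (−2)·6·5·2 = −120 ≡ 10, so v_3 = 10^{−1} = 4 (mod 13).
  i = 4 (α = 3): (3−10)(3−2)(3−8)(3−6) = (−7)·1·(−5)·(−3) = −105 ≡ 12, so v_4 = 12^{−1} = 12 (mod 13).
  i = 5 (α = 6): (6−10)(6−2)(6−8)(6−3) = (−4)·4·(−2)·3 = 96 ≡ 5, so v_5 = 5^{−1} = 8 (mod 13).
  v = [11, 4, 4, 12, 8].
Step 2: syndromes of r = [9, 11, 11, 1, 10] (all sums mod 13).
  S_0 = Σ v_i r_i = 11·9 + 4·11 + 4·11 + 12·1 + 8·10 = 279 ≡ 6.
  S_1 = Σ v_i α_i r_i = 11·10·9 + 4·2·11 + 4·8·11 + 12·3·1 + 8·6·10 = 1946 ≡ 9.
  α_i^2 mod 13 = [9, 4, 12, 9, 10].
  S_2 = Σ v_i α_i^2 r_i = 11·9·9 + 4·4·11 + 4·12·11 + 12·9·1 + 8·10·10 = 2503 ≡ 7.
  S = (6, 9, 7) ≠ 0, so r is not a codeword (an error is present).
Step 3: locate the error. For a single error e at position i, S_ℓ = v_i·e·α_i^ℓ, so α_err = S_1/S_0.
  S_0^{−1} = 6^{−1} = 11 (mod 13), so α_err = 9·11 = 99 ≡ 8 = α_3. Error position i = 3.
  Consistency check: S_2/S_1 = 7·3 = 21 ≡ 8 = α_err ✓ (single-error assumption holds).
Step 4: error magnitude e = S_0/v_3 = S_0·∏_{j≠3}(α_3 − α_j) = 6·10 = 60 ≡ 8 (mod 13).
Step 5: correct position 3: c_3 = r_3 − e = 11 − 8 ≡ 3 (mod 13). Hence c = [9, 11, 3, 1, 10].
  Check: interpolating c through the α_i gives m(x) = 5 + 3·x (degree < 2) with m(α_i) = c_i for every i, so c is indeed a codeword.


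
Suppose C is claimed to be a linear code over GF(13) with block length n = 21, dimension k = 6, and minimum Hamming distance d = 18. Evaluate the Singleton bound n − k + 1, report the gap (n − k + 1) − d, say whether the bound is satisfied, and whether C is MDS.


Singleton RHS = n − k + 1 = 16, slack = -2, bound violated (no such code; not MDS).

Singleton bound: d ≤ n − k + 1.
Here n = 21, k = 6, so n − k + 1 = 16.
Given d = 18, check d ≤ 16: NO.
Slack = (n − k + 1) − d = -2.
The slack is negative: d = 18 exceeds n − k + 1 = 16 by 2, so the Singleton bound is violated and no linear [21, 6, 18]_13 code can exist. In particular it is not MDS (MDS requires d = n − k + 1 exactly).
Description: the claimed parameters are [21, 6, 18]_13; such a code would be impossible (violates the Singleton bound).


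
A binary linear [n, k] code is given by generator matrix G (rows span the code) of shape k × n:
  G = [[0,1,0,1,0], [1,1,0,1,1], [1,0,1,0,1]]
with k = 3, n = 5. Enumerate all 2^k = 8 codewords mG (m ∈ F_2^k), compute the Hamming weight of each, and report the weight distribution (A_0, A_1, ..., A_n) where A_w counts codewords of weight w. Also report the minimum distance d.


Weight distribution: A_0 = 1, A_1 = 1, A_2 = 2, A_3 = 2, A_4 = 1, A_5 = 1. Minimum distance d = 1.

Enumerate all 2^3 = 8 messages m ∈ F_2^3.
For each, compute codeword c = mG in F_2^5, then tally its weight.
  m = 000 → c = 00000, weight = 0.
  m = 100 → c = 01010, weight = 2.
  m = 010 → c = 11011, weight = 4.
  m = 110 → c = 10001, weight = 2.
  m = 001 → c = 10101, weight = 3.
  m = 101 → c = 11111, weight = 5.
  m = 011 → c = 01110, weight = 3.
  m = 111 → c = 00100, weight = 1.
Tally weights:
  weight 0: 1 codewords.
  weight 1: 1 codewords.
  weight 2: 2 codewords.
  weight 3: 2 codewords.
  weight 4: 1 codewords.
  weight 5: 1 codewords.
Minimum distance d = smallest w > 0 with A_w > 0 = 1.
Sanity: Σ A_w = 8 = 2^3 = 8 ✓.


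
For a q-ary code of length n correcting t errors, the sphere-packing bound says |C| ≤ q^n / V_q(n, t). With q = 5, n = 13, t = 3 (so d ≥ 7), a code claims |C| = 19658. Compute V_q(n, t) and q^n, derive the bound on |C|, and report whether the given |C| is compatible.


V_q(n, t) = 19605, q^n = 1220703125, Hamming bound = 62264, |C| = 19658 ≤ bound (satisfied).

Step 1: Compute V_q(n, t) = Σ_{j=0}^3 C(n, j) (q−1)^j.
  j = 0: C(13,0)·(4)^0 = 1·1 = 1.
  j = 1: C(13,1)·(4)^1 = 13·4 = 52.
  j = 2: C(13,2)·(4)^2 = 78·16 = 1248.
  j = 3: C(13,3)·(4)^3 = 286·64 = 18304.
  V_q(n, t) = 1 + 52 + 1248 + 18304 = 19605.
Step 2: q^n = 5^13 = 1220703125.
Step 3: Hamming bound ⌊q^n / V_q(n,t)⌋ = ⌊1220703125/19605⌋ = 62264.
Step 4: Compare |C| = 19658 to 62264: satisfied.
The claimed |C| lies below the Hamming bound.


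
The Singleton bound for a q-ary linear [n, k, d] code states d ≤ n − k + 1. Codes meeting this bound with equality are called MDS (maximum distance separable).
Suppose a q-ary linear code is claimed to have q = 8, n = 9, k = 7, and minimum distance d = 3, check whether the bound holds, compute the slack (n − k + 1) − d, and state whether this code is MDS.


Singleton RHS = n − k + 1 = 3, slack = 0, bound satisfied, MDS.

Singleton bound: d ≤ n − k + 1.
Here n = 9, k = 7, so n − k + 1 = 3.
Given d = 3, check d ≤ 3: YES.
Slack = (n − k + 1) − d = 0.
The code is MDS (slack = 0).
Description: the claimed parameters are [9, 7, 3]_8; such a code would be MDS (meets Singleton bound).


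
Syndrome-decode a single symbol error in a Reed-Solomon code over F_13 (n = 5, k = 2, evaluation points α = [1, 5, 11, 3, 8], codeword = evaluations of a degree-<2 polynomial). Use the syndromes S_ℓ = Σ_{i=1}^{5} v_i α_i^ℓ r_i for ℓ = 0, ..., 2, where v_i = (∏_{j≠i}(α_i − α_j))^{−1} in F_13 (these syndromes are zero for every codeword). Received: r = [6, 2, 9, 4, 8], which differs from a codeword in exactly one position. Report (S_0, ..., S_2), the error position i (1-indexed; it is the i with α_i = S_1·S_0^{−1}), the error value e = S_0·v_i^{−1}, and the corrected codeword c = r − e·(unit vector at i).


S = (10, 2, 3), error at position 5, error magnitude e = 9, c = [6, 2, 9, 4, 12].

Step 1: column multipliers v_i = (∏_{j≠i}(α_i − α_j))^{−1} mod 13.
  i = 1 (α = 1): (1−5)(1−11)(1−3)(1−8) = (−4)·(−10)·(−2)·(−7) = 560 ≡ 1, so v_1 = 1^{−1} = 1 (mod 13).
  i = 2 (α = 5): (5−1)(5−11)(5−3)(5−8) = 4·(−6)·2·(−3) = 144 ≡ 1, so v_2 = 1^{−1} = 1 (mod 13).
  i = 3 (α = 11): (11−1)(11−5)(11−3)(11−8) = 10·6·8·3 = 1440 ≡ 10, so v_3 = 10^{−1} = 4 (mod 13).
  i = 4 (α = 3): (3−1)(3−5)(3−11)(3−8) = 2·(−2)·(−8)·(−5) = −160 ≡ 9, so v_4 = 9^{−1} = 3 (mod 13).
  i = 5 (α = 8): (8−1)(8−5)(8−11)(8−3) = 7·3·(−3)·5 = −315 ≡ 10, so v_5 = 10^{−1} = 4 (mod 13).
  v = [1, 1, 4, 3, 4].
Step 2: syndromes of r = [6, 2, 9, 4, 8] (all sums mod 13).
  S_0 = Σ v_i r_i = 1·6 + 1·2 + 4·9 + 3·4 + 4·8 = 88 ≡ 10.
  S_1 = Σ v_i α_i r_i = 1·1·6 + 1·5·2 + 4·11·9 + 3·3·4 + 4·8·8 = 704 ≡ 2.
  α_i^2 mod 13 = [1, 12, 4, 9, 12].
  S_2 = Σ v_i α_i^2 r_i = 1·1·6 + 1·12·2 + 4·4·9 + 3·9·4 + 4·12·8 = 666 ≡ 3.
  S = (10, 2, 3) ≠ 0, so r is not a codeword (an error is present).
Step 3: locate the error. For a single error e at position i, S_ℓ = v_i·e·α_i^ℓ, so α_err = S_1/S_0.
  S_0^{−1} = 10^{−1} = 4 (mod 13), so α_err = 2·4 = 8 ≡ 8 = α_5. Error position i = 5.
  Consistency check: S_2/S_1 = 3·7 = 21 ≡ 8 = α_err ✓ (single-error assumption holds).
Step 4: error magnitude e = S_0/v_5 = S_0·∏_{j≠5}(α_5 − α_j) = 10·10 = 100 ≡ 9 (mod 13).
Step 5: correct position 5: c_5 = r_5 − e = 8 − 9 ≡ 12 (mod 13). Hence c = [6, 2, 9, 4, 12].
  Check: interpolating c through the α_i gives m(x) = 7 + 12·x (degree < 2) with m(α_i) = c_i for every i, so c is indeed a codeword.
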